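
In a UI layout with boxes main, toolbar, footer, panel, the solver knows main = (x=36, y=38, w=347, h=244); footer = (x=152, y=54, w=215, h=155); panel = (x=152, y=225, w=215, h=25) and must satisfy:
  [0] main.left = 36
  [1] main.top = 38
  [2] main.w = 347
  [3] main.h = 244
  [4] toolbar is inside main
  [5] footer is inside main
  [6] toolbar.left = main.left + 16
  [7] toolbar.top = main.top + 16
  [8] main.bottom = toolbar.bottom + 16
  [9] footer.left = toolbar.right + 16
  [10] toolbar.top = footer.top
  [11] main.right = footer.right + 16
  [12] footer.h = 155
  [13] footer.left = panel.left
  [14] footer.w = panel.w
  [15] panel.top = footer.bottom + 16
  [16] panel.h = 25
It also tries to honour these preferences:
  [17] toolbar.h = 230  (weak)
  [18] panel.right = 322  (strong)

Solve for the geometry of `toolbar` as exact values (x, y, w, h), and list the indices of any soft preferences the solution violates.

1. toolbar.x = 52  [toolbar.left = main.left + 16]
2. toolbar.y = 54  [toolbar.top = main.top + 16]
3. toolbar.h = 212  [main.bottom = toolbar.bottom + 16]
4. toolbar.w = 84  [footer.left = toolbar.right + 16]

toolbar = (x=52, y=54, w=84, h=212)
violated soft preferences: 17, 18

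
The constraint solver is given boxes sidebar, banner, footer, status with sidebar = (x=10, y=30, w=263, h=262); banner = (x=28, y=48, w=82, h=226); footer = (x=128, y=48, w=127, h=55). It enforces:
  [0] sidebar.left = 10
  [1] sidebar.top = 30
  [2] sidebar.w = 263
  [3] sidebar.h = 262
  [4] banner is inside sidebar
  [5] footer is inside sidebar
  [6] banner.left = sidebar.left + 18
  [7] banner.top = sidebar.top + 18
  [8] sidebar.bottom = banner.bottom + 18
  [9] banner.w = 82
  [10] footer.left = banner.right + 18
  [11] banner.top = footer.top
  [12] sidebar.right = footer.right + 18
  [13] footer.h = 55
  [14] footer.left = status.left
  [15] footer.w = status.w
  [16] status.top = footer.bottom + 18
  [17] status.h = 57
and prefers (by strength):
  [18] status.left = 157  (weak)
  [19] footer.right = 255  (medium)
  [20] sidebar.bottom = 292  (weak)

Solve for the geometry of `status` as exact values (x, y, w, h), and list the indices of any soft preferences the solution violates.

1. status.x = 128  [footer.left = status.left]
2. status.w = 127  [footer.w = status.w]
3. status.y = 121  [status.top = footer.bottom + 18]
4. status.h = 57  [status.h = 57]

status = (x=128, y=121, w=127, h=57)
violated soft preferences: 18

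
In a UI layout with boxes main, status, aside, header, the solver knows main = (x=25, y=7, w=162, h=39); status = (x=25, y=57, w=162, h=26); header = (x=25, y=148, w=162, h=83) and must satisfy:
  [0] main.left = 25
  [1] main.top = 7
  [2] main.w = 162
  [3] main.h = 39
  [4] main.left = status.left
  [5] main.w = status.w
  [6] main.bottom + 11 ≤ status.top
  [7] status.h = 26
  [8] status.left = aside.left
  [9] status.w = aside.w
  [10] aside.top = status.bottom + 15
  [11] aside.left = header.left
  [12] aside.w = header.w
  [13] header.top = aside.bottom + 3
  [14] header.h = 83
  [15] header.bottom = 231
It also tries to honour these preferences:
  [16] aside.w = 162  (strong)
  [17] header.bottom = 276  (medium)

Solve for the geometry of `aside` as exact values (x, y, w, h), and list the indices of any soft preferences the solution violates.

aside = (x=25, y=98, w=162, h=47)
violated soft preferences: 17

1. aside.x = 25  [status.left = aside.left]
2. aside.w = 162  [status.w = aside.w]
3. aside.y = 98  [aside.top = status.bottom + 15]
4. aside.h = 47  [header.top = aside.bottom + 3]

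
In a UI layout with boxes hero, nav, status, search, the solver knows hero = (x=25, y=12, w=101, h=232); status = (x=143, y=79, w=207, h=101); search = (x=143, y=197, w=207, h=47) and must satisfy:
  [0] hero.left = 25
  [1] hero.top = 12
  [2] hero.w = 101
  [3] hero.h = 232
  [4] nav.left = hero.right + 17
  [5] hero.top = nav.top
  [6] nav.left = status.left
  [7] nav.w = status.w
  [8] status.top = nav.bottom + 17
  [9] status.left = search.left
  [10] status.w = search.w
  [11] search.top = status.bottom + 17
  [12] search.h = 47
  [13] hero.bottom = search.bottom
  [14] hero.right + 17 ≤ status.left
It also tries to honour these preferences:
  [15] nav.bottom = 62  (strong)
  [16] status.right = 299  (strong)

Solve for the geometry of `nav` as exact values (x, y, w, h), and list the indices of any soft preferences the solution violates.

nav = (x=143, y=12, w=207, h=50)
violated soft preferences: 16

1. nav.x = 143  [nav.left = hero.right + 17]
2. nav.y = 12  [hero.top = nav.top]
3. nav.w = 207  [nav.w = status.w]
4. nav.h = 50  [status.top = nav.bottom + 17]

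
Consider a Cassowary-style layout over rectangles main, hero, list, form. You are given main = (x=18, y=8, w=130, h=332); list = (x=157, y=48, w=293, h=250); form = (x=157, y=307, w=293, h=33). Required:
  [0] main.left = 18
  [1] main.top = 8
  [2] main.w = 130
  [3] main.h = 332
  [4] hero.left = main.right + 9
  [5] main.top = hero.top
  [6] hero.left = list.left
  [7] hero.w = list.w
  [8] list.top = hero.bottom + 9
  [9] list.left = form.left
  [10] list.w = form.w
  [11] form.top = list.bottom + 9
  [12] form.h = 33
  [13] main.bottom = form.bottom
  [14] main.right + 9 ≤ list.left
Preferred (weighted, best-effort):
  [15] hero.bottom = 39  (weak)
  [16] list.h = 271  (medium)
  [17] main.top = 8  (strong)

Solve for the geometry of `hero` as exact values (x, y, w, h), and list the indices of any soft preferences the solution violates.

1. hero.x = 157  [hero.left = main.right + 9]
2. hero.y = 8  [main.top = hero.top]
3. hero.w = 293  [hero.w = list.w]
4. hero.h = 31  [list.top = hero.bottom + 9]

hero = (x=157, y=8, w=293, h=31)
violated soft preferences: 16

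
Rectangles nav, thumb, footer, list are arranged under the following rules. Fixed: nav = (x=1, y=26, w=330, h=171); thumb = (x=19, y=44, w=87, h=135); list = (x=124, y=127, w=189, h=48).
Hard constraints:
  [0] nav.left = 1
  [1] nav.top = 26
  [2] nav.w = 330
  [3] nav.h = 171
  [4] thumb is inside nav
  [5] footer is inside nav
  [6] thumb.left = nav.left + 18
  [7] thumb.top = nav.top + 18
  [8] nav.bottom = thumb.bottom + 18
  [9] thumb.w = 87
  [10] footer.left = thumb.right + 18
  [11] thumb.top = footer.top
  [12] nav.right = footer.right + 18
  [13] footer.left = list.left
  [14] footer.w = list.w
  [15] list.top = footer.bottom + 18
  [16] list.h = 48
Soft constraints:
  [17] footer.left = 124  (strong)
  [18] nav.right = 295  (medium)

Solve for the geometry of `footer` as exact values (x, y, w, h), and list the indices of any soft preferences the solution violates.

footer = (x=124, y=44, w=189, h=65)
violated soft preferences: 18

1. footer.x = 124  [footer.left = thumb.right + 18]
2. footer.y = 44  [thumb.top = footer.top]
3. footer.w = 189  [nav.right = footer.right + 18]
4. footer.h = 65  [list.top = footer.bottom + 18]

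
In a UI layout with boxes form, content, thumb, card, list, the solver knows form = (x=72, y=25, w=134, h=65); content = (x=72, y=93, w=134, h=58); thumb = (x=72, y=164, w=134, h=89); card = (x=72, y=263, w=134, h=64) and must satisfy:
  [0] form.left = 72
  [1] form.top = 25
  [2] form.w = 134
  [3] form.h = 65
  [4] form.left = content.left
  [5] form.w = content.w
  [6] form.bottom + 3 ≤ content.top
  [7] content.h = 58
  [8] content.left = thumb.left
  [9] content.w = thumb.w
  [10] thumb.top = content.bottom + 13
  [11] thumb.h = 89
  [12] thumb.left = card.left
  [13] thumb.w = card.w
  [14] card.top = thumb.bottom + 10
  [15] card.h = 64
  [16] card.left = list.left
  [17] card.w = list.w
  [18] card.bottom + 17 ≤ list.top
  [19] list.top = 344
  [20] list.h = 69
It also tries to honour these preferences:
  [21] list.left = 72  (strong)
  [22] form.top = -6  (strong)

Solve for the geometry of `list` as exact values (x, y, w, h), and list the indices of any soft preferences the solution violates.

1. list.x = 72  [card.left = list.left]
2. list.w = 134  [card.w = list.w]
3. list.y = 344  [list.top = 344]
4. list.h = 69  [list.h = 69]

list = (x=72, y=344, w=134, h=69)
violated soft preferences: 22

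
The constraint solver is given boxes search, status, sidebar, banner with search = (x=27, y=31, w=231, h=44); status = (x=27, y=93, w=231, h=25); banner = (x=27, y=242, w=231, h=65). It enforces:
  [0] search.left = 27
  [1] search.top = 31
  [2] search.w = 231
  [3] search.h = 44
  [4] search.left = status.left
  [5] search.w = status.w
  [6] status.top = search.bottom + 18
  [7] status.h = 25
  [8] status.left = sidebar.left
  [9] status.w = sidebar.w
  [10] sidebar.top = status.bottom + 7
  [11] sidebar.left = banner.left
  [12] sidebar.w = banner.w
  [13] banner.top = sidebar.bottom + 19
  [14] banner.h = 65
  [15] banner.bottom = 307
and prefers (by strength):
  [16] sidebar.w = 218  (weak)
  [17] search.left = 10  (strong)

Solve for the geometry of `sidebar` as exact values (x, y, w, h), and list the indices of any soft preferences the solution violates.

1. sidebar.x = 27  [status.left = sidebar.left]
2. sidebar.w = 231  [status.w = sidebar.w]
3. sidebar.y = 125  [sidebar.top = status.bottom + 7]
4. sidebar.h = 98  [banner.top = sidebar.bottom + 19]

sidebar = (x=27, y=125, w=231, h=98)
violated soft preferences: 16, 17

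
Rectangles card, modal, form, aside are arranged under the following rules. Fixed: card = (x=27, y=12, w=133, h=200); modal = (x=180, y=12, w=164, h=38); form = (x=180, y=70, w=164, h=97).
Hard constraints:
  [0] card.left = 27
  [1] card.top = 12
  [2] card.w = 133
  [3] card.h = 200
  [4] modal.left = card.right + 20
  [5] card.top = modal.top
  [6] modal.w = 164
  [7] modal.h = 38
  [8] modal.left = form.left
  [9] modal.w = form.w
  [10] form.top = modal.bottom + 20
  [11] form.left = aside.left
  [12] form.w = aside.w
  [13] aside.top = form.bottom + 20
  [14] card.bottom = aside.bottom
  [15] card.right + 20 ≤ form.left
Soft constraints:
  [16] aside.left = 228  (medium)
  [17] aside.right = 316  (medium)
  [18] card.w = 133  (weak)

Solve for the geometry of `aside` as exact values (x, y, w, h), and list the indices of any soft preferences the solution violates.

aside = (x=180, y=187, w=164, h=25)
violated soft preferences: 16, 17

1. aside.x = 180  [form.left = aside.left]
2. aside.w = 164  [form.w = aside.w]
3. aside.y = 187  [aside.top = form.bottom + 20]
4. aside.h = 25  [card.bottom = aside.bottom]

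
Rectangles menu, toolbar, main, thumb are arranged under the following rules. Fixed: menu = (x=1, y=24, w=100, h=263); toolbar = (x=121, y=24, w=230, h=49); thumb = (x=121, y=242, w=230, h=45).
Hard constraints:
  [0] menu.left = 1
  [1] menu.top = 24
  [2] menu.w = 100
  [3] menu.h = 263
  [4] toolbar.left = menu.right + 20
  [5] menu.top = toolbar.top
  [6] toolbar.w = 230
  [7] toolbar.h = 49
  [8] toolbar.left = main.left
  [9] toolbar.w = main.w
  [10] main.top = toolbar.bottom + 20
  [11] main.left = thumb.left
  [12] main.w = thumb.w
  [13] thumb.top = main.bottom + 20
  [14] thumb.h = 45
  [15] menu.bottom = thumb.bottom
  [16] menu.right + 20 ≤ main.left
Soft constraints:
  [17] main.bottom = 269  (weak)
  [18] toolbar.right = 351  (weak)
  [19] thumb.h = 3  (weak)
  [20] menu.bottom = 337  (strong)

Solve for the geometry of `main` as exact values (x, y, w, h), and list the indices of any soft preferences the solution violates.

main = (x=121, y=93, w=230, h=129)
violated soft preferences: 17, 19, 20

1. main.x = 121  [toolbar.left = main.left]
2. main.w = 230  [toolbar.w = main.w]
3. main.y = 93  [main.top = toolbar.bottom + 20]
4. main.h = 129  [thumb.top = main.bottom + 20]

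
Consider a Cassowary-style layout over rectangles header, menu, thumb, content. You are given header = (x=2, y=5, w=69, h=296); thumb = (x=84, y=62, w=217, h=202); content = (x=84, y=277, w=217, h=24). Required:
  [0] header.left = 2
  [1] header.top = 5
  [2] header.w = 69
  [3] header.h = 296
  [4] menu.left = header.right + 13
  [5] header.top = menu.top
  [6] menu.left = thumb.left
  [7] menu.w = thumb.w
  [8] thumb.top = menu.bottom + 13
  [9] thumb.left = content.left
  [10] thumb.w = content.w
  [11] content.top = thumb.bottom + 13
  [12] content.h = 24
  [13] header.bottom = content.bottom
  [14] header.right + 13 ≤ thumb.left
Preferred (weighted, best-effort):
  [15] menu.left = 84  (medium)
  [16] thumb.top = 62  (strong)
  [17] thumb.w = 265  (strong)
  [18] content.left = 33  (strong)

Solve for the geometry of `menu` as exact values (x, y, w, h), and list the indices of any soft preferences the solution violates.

menu = (x=84, y=5, w=217, h=44)
violated soft preferences: 17, 18

1. menu.x = 84  [menu.left = header.right + 13]
2. menu.y = 5  [header.top = menu.top]
3. menu.w = 217  [menu.w = thumb.w]
4. menu.h = 44  [thumb.top = menu.bottom + 13]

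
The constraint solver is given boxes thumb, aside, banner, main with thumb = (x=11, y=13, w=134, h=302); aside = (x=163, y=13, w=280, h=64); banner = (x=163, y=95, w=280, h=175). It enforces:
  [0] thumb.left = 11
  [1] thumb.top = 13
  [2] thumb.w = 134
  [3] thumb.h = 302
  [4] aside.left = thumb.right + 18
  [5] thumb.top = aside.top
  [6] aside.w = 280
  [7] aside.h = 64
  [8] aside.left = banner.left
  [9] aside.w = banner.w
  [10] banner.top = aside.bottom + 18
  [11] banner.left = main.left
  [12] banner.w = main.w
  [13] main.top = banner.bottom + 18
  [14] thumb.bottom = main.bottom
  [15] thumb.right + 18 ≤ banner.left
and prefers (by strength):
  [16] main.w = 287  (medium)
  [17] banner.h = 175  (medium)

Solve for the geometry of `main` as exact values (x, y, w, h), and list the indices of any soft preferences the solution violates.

main = (x=163, y=288, w=280, h=27)
violated soft preferences: 16

1. main.x = 163  [banner.left = main.left]
2. main.w = 280  [banner.w = main.w]
3. main.y = 288  [main.top = banner.bottom + 18]
4. main.h = 27  [thumb.bottom = main.bottom]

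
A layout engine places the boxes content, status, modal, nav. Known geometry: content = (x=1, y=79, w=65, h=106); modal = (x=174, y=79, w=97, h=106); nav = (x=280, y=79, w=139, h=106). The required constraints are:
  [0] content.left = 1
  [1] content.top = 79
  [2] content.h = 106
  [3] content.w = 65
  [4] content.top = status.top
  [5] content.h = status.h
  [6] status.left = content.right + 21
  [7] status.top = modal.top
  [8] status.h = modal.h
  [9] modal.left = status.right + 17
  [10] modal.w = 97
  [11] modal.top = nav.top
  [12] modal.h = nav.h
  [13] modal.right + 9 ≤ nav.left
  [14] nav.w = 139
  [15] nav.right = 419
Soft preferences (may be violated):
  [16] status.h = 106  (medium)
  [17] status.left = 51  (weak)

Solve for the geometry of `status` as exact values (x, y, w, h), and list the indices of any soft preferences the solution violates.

1. status.y = 79  [content.top = status.top]
2. status.h = 106  [content.h = status.h]
3. status.x = 87  [status.left = content.right + 21]
4. status.w = 70  [modal.left = status.right + 17]

status = (x=87, y=79, w=70, h=106)
violated soft preferences: 17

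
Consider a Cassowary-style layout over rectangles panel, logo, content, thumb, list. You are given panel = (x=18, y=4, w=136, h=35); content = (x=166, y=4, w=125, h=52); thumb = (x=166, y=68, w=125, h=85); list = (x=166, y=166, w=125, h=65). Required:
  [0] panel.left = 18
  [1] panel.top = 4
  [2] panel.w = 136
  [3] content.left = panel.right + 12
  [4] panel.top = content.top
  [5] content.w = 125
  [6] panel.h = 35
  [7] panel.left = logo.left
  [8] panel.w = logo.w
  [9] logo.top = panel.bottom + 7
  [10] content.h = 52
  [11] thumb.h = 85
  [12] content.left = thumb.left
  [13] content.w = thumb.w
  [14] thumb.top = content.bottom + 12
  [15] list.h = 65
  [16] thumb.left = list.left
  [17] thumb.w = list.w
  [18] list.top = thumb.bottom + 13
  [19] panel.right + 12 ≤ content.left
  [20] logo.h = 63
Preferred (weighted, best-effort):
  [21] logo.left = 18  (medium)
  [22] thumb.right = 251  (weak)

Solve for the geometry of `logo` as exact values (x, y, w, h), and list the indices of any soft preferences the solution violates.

1. logo.x = 18  [panel.left = logo.left]
2. logo.w = 136  [panel.w = logo.w]
3. logo.y = 46  [logo.top = panel.bottom + 7]
4. logo.h = 63  [logo.h = 63]

logo = (x=18, y=46, w=136, h=63)
violated soft preferences: 22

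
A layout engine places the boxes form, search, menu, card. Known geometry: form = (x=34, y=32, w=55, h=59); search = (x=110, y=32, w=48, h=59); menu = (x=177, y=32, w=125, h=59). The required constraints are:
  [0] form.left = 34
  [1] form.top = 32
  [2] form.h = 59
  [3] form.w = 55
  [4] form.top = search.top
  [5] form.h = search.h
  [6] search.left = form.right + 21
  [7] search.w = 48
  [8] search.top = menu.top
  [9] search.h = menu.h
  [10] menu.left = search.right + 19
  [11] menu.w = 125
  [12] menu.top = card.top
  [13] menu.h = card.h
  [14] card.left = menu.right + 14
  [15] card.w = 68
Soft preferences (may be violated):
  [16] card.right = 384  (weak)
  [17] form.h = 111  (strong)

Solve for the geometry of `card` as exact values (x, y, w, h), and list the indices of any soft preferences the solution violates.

card = (x=316, y=32, w=68, h=59)
violated soft preferences: 17

1. card.y = 32  [menu.top = card.top]
2. card.h = 59  [menu.h = card.h]
3. card.x = 316  [card.left = menu.right + 14]
4. card.w = 68  [card.w = 68]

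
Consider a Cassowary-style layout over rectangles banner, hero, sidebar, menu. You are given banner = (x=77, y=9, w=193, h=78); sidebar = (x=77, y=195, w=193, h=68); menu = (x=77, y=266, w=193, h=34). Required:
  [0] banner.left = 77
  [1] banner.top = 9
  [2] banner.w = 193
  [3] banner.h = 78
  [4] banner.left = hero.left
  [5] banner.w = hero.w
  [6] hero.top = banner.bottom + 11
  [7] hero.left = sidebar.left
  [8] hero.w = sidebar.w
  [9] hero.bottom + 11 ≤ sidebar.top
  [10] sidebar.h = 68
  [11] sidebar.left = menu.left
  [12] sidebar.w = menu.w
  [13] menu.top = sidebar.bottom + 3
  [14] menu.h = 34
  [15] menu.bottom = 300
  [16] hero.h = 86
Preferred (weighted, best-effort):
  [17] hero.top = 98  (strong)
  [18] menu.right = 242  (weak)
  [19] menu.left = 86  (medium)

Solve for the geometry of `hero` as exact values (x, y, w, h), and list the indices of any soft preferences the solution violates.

hero = (x=77, y=98, w=193, h=86)
violated soft preferences: 18, 19

1. hero.x = 77  [banner.left = hero.left]
2. hero.w = 193  [banner.w = hero.w]
3. hero.y = 98  [hero.top = banner.bottom + 11]
4. hero.h = 86  [hero.h = 86]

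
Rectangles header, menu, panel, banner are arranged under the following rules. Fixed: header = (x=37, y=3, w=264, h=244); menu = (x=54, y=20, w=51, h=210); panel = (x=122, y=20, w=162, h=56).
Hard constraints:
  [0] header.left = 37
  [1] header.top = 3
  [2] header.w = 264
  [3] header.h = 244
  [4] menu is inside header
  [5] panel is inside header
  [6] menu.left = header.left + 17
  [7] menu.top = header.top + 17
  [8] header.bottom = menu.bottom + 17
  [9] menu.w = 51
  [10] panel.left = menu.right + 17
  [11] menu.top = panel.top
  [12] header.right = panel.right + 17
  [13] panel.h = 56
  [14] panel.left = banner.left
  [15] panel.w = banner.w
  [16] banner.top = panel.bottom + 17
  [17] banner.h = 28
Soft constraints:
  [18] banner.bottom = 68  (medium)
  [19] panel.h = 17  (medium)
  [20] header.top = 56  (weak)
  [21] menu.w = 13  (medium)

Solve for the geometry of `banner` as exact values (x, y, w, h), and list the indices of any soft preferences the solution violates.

banner = (x=122, y=93, w=162, h=28)
violated soft preferences: 18, 19, 20, 21

1. banner.x = 122  [panel.left = banner.left]
2. banner.w = 162  [panel.w = banner.w]
3. banner.y = 93  [banner.top = panel.bottom + 17]
4. banner.h = 28  [banner.h = 28]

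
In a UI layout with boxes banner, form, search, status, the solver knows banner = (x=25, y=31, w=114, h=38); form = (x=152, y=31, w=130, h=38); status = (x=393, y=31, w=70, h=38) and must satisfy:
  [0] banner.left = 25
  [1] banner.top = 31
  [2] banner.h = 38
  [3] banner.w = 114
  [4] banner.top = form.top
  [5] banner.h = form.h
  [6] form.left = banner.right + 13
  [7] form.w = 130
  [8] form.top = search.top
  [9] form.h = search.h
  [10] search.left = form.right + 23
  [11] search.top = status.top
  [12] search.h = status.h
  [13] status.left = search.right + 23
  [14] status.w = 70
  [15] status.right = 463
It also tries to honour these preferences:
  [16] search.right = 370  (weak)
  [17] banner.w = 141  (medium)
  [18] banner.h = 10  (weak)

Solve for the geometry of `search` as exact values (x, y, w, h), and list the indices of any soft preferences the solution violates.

search = (x=305, y=31, w=65, h=38)
violated soft preferences: 17, 18

1. search.y = 31  [form.top = search.top]
2. search.h = 38  [form.h = search.h]
3. search.x = 305  [search.left = form.right + 23]
4. search.w = 65  [status.left = search.right + 23]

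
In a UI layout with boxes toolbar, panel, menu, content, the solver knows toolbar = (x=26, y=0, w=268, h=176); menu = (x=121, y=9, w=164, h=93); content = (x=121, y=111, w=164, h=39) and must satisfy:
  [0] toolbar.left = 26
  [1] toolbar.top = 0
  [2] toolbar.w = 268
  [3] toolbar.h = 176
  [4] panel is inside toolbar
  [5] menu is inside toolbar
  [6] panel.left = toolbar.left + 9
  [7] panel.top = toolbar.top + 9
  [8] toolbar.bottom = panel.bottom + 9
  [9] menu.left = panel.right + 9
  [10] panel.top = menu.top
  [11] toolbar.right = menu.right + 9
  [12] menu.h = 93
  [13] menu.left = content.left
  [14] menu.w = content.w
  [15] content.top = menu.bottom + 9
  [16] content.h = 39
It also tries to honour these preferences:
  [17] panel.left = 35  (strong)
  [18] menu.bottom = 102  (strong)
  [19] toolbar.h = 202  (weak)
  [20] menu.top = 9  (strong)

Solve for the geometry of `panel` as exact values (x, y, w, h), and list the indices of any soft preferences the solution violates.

1. panel.x = 35  [panel.left = toolbar.left + 9]
2. panel.y = 9  [panel.top = toolbar.top + 9]
3. panel.h = 158  [toolbar.bottom = panel.bottom + 9]
4. panel.w = 77  [menu.left = panel.right + 9]

panel = (x=35, y=9, w=77, h=158)
violated soft preferences: 19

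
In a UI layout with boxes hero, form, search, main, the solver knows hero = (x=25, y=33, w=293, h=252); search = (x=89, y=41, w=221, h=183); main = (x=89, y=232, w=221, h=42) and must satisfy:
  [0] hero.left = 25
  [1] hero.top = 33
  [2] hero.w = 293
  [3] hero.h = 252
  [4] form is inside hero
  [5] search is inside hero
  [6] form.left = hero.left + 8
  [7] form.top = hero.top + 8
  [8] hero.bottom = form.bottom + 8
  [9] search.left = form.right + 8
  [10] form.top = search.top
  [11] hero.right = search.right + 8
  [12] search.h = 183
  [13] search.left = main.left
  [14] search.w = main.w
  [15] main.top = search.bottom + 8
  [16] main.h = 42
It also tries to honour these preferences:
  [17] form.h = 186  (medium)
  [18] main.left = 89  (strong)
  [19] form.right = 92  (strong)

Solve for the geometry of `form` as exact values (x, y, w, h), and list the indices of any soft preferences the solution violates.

1. form.x = 33  [form.left = hero.left + 8]
2. form.y = 41  [form.top = hero.top + 8]
3. form.h = 236  [hero.bottom = form.bottom + 8]
4. form.w = 48  [search.left = form.right + 8]

form = (x=33, y=41, w=48, h=236)
violated soft preferences: 17, 19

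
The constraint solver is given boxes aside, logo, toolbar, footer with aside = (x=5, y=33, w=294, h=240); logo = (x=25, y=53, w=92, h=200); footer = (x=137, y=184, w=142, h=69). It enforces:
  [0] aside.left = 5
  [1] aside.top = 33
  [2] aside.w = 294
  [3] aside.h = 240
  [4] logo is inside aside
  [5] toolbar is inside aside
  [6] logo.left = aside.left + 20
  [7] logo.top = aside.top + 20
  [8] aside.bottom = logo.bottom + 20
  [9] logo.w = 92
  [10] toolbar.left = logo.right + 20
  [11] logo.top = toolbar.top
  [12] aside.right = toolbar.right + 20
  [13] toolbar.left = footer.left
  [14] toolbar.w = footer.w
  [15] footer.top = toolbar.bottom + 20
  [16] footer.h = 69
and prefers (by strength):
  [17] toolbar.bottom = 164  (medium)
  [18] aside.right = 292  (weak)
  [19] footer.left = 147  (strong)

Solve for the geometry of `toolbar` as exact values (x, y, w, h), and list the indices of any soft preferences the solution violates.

toolbar = (x=137, y=53, w=142, h=111)
violated soft preferences: 18, 19

1. toolbar.x = 137  [toolbar.left = logo.right + 20]
2. toolbar.y = 53  [logo.top = toolbar.top]
3. toolbar.w = 142  [aside.right = toolbar.right + 20]
4. toolbar.h = 111  [footer.top = toolbar.bottom + 20]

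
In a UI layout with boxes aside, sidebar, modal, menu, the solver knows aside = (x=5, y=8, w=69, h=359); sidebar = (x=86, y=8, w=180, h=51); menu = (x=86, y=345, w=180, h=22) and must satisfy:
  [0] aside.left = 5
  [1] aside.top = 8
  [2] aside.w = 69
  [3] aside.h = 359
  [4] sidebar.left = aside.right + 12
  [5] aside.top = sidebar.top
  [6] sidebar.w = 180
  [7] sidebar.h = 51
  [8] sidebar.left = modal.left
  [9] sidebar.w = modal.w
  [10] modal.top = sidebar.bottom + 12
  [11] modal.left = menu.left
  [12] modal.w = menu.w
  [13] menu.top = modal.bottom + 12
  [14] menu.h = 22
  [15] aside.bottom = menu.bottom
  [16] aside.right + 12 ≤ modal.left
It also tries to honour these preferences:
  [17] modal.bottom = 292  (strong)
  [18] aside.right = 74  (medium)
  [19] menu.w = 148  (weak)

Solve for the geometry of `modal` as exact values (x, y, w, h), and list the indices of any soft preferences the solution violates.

1. modal.x = 86  [sidebar.left = modal.left]
2. modal.w = 180  [sidebar.w = modal.w]
3. modal.y = 71  [modal.top = sidebar.bottom + 12]
4. modal.h = 262  [menu.top = modal.bottom + 12]

modal = (x=86, y=71, w=180, h=262)
violated soft preferences: 17, 19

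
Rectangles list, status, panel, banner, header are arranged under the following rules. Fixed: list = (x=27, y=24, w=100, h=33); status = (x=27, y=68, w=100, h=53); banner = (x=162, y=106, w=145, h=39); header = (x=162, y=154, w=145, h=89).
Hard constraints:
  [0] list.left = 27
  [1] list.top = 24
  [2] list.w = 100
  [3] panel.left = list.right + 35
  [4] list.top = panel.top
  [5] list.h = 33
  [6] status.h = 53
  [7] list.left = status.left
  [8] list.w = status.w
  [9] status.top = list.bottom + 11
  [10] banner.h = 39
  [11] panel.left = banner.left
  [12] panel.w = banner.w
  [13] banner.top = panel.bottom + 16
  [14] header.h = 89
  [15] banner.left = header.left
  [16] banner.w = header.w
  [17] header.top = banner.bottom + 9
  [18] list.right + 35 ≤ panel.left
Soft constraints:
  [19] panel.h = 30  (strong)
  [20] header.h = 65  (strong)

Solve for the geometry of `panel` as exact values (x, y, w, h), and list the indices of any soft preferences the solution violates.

panel = (x=162, y=24, w=145, h=66)
violated soft preferences: 19, 20

1. panel.x = 162  [panel.left = list.right + 35]
2. panel.y = 24  [list.top = panel.top]
3. panel.w = 145  [panel.w = banner.w]
4. panel.h = 66  [banner.top = panel.bottom + 16]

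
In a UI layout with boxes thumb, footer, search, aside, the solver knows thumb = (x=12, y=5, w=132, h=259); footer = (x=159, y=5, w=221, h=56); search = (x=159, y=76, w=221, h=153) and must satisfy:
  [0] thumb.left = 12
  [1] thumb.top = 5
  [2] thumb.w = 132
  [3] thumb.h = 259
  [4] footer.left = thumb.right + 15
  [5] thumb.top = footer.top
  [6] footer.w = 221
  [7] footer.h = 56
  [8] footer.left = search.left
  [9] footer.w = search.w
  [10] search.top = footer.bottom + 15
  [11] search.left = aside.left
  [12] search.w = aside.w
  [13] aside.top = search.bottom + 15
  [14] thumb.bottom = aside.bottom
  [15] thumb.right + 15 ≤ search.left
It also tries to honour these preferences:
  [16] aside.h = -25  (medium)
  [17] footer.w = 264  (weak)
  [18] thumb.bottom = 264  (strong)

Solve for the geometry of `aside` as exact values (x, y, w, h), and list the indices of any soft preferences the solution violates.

1. aside.x = 159  [search.left = aside.left]
2. aside.w = 221  [search.w = aside.w]
3. aside.y = 244  [aside.top = search.bottom + 15]
4. aside.h = 20  [thumb.bottom = aside.bottom]

aside = (x=159, y=244, w=221, h=20)
violated soft preferences: 16, 17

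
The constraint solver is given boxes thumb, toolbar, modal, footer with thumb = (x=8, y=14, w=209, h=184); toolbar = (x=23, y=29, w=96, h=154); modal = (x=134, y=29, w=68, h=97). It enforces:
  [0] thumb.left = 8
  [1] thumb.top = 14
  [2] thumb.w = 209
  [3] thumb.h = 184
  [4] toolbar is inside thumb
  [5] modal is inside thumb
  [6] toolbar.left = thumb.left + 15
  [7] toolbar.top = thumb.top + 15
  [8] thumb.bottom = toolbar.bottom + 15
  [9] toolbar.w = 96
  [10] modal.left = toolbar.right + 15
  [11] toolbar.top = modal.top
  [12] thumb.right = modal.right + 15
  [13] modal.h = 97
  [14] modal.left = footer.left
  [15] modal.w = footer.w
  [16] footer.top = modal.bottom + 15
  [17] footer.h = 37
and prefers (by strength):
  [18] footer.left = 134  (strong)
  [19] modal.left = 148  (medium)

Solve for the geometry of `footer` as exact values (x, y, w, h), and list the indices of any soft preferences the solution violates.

1. footer.x = 134  [modal.left = footer.left]
2. footer.w = 68  [modal.w = footer.w]
3. footer.y = 141  [footer.top = modal.bottom + 15]
4. footer.h = 37  [footer.h = 37]

footer = (x=134, y=141, w=68, h=37)
violated soft preferences: 19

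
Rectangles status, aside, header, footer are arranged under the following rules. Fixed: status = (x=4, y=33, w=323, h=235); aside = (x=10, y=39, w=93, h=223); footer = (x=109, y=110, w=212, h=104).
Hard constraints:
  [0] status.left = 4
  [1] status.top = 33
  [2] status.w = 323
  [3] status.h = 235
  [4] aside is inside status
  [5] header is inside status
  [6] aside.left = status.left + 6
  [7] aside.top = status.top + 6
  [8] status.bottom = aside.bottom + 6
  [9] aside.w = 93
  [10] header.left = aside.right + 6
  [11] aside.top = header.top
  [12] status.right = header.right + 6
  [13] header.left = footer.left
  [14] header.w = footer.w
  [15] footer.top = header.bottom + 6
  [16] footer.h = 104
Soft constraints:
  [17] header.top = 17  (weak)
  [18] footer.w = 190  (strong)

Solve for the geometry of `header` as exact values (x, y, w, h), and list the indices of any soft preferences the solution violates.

header = (x=109, y=39, w=212, h=65)
violated soft preferences: 17, 18

1. header.x = 109  [header.left = aside.right + 6]
2. header.y = 39  [aside.top = header.top]
3. header.w = 212  [status.right = header.right + 6]
4. header.h = 65  [footer.top = header.bottom + 6]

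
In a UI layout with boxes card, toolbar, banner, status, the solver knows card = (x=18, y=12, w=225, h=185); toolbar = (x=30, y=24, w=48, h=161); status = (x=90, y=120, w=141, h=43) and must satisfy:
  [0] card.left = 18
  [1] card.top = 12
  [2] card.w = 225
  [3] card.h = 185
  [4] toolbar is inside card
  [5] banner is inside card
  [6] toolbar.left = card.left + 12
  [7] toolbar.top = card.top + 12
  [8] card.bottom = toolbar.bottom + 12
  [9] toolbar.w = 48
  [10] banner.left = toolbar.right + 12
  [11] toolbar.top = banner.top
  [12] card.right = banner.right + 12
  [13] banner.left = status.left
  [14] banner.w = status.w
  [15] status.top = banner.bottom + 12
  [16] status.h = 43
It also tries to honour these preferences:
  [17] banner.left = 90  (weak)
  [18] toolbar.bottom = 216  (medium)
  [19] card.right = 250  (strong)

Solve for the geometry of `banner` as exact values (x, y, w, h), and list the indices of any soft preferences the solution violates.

1. banner.x = 90  [banner.left = toolbar.right + 12]
2. banner.y = 24  [toolbar.top = banner.top]
3. banner.w = 141  [card.right = banner.right + 12]
4. banner.h = 84  [status.top = banner.bottom + 12]

banner = (x=90, y=24, w=141, h=84)
violated soft preferences: 18, 19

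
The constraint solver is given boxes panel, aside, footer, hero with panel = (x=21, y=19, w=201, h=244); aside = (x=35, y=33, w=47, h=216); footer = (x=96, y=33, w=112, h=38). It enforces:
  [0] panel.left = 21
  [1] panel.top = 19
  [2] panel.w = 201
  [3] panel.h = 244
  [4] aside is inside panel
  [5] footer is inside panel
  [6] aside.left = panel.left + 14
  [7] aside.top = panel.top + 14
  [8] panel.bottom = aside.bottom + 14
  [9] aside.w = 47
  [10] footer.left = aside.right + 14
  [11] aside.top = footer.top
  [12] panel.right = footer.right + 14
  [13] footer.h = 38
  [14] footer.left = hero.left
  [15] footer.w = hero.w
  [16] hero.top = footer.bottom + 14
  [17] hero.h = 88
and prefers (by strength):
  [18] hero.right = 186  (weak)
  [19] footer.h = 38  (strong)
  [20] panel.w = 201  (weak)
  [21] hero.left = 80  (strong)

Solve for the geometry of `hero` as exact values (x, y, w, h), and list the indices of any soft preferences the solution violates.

1. hero.x = 96  [footer.left = hero.left]
2. hero.w = 112  [footer.w = hero.w]
3. hero.y = 85  [hero.top = footer.bottom + 14]
4. hero.h = 88  [hero.h = 88]

hero = (x=96, y=85, w=112, h=88)
violated soft preferences: 18, 21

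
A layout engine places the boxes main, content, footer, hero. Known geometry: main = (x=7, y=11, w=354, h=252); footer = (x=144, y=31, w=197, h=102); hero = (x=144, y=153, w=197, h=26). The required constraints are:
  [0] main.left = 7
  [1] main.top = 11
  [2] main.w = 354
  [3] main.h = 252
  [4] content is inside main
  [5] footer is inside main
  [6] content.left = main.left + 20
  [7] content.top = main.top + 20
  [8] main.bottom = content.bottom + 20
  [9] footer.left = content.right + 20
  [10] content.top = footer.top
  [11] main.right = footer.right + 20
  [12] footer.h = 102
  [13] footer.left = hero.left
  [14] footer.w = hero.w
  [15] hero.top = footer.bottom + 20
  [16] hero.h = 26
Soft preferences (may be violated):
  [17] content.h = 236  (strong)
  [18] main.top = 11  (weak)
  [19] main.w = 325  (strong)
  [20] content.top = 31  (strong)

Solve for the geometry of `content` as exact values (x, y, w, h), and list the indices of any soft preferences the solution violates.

content = (x=27, y=31, w=97, h=212)
violated soft preferences: 17, 19

1. content.x = 27  [content.left = main.left + 20]
2. content.y = 31  [content.top = main.top + 20]
3. content.h = 212  [main.bottom = content.bottom + 20]
4. content.w = 97  [footer.left = content.right + 20]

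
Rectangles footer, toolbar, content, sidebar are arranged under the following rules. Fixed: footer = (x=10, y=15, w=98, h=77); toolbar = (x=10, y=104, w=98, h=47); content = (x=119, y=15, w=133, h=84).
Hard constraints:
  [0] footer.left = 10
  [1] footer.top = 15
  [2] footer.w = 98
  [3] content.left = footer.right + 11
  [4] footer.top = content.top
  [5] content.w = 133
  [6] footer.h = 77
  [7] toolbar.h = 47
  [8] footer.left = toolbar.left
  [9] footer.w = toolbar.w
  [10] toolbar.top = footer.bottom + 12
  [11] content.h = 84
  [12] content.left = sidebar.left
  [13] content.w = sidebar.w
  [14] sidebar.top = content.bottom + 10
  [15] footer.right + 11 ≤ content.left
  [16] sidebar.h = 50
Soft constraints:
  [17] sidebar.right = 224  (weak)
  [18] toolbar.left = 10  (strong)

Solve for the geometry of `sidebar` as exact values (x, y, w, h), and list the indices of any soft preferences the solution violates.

sidebar = (x=119, y=109, w=133, h=50)
violated soft preferences: 17

1. sidebar.x = 119  [content.left = sidebar.left]
2. sidebar.w = 133  [content.w = sidebar.w]
3. sidebar.y = 109  [sidebar.top = content.bottom + 10]
4. sidebar.h = 50  [sidebar.h = 50]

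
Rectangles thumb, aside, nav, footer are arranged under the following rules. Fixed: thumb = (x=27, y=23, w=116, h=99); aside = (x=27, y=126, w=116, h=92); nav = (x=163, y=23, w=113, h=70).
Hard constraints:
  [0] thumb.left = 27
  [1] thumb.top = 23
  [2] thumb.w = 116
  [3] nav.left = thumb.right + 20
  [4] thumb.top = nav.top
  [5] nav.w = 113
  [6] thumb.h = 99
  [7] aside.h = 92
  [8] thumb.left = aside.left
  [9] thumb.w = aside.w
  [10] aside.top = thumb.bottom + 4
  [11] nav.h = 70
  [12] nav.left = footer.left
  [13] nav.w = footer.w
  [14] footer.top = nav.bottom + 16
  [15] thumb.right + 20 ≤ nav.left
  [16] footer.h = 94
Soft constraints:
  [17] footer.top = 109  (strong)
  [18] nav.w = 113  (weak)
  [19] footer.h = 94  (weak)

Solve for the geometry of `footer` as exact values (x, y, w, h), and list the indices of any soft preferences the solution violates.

1. footer.x = 163  [nav.left = footer.left]
2. footer.w = 113  [nav.w = footer.w]
3. footer.y = 109  [footer.top = nav.bottom + 16]
4. footer.h = 94  [footer.h = 94]

footer = (x=163, y=109, w=113, h=94)
violated soft preferences: none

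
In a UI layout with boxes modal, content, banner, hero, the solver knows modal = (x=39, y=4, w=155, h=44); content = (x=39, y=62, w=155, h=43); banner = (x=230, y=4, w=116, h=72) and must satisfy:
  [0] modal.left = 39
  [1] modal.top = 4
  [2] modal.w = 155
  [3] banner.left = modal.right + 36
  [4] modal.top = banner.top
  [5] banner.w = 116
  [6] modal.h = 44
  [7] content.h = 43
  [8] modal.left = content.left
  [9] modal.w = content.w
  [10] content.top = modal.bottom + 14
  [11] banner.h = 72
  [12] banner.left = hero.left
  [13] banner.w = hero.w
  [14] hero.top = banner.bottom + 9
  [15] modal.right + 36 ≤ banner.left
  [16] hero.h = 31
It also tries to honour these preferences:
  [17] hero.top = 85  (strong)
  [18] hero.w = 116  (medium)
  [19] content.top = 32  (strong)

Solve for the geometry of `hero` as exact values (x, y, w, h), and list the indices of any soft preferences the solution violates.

hero = (x=230, y=85, w=116, h=31)
violated soft preferences: 19

1. hero.x = 230  [banner.left = hero.left]
2. hero.w = 116  [banner.w = hero.w]
3. hero.y = 85  [hero.top = banner.bottom + 9]
4. hero.h = 31  [hero.h = 31]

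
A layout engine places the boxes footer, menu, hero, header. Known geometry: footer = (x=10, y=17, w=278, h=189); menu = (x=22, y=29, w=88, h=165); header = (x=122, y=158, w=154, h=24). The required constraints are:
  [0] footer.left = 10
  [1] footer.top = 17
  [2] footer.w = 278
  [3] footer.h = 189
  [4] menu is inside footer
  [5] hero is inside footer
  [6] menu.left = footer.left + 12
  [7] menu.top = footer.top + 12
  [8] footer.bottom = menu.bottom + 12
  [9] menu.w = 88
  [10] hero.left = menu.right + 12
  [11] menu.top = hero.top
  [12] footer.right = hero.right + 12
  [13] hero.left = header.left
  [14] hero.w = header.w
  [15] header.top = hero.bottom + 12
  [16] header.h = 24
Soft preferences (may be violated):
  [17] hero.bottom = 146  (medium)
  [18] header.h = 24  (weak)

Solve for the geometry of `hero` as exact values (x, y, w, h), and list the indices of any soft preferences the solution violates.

1. hero.x = 122  [hero.left = menu.right + 12]
2. hero.y = 29  [menu.top = hero.top]
3. hero.w = 154  [footer.right = hero.right + 12]
4. hero.h = 117  [header.top = hero.bottom + 12]

hero = (x=122, y=29, w=154, h=117)
violated soft preferences: none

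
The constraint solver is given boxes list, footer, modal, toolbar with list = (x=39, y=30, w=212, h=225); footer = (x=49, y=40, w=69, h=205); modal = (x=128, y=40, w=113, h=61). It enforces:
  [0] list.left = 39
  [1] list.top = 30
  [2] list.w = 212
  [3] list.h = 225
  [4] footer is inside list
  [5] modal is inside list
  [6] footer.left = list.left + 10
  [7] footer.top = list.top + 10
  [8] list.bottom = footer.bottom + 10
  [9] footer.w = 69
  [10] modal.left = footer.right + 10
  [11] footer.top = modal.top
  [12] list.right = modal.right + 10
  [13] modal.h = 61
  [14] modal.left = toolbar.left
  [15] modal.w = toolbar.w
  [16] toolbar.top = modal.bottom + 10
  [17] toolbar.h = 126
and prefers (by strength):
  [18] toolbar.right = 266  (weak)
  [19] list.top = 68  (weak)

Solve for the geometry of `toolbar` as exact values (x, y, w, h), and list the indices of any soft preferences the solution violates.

toolbar = (x=128, y=111, w=113, h=126)
violated soft preferences: 18, 19

1. toolbar.x = 128  [modal.left = toolbar.left]
2. toolbar.w = 113  [modal.w = toolbar.w]
3. toolbar.y = 111  [toolbar.top = modal.bottom + 10]
4. toolbar.h = 126  [toolbar.h = 126]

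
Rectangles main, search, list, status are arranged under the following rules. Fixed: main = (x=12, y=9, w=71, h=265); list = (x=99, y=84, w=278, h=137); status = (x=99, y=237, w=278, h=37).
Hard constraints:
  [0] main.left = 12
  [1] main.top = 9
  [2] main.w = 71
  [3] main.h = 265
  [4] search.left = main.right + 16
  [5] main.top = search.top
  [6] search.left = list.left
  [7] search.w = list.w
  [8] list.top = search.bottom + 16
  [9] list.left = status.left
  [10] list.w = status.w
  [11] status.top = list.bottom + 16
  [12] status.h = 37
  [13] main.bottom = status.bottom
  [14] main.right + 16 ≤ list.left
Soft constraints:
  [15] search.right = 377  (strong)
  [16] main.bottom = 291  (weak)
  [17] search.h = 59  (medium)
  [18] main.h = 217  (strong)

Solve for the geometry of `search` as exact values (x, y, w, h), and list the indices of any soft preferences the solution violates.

1. search.x = 99  [search.left = main.right + 16]
2. search.y = 9  [main.top = search.top]
3. search.w = 278  [search.w = list.w]
4. search.h = 59  [list.top = search.bottom + 16]

search = (x=99, y=9, w=278, h=59)
violated soft preferences: 16, 18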